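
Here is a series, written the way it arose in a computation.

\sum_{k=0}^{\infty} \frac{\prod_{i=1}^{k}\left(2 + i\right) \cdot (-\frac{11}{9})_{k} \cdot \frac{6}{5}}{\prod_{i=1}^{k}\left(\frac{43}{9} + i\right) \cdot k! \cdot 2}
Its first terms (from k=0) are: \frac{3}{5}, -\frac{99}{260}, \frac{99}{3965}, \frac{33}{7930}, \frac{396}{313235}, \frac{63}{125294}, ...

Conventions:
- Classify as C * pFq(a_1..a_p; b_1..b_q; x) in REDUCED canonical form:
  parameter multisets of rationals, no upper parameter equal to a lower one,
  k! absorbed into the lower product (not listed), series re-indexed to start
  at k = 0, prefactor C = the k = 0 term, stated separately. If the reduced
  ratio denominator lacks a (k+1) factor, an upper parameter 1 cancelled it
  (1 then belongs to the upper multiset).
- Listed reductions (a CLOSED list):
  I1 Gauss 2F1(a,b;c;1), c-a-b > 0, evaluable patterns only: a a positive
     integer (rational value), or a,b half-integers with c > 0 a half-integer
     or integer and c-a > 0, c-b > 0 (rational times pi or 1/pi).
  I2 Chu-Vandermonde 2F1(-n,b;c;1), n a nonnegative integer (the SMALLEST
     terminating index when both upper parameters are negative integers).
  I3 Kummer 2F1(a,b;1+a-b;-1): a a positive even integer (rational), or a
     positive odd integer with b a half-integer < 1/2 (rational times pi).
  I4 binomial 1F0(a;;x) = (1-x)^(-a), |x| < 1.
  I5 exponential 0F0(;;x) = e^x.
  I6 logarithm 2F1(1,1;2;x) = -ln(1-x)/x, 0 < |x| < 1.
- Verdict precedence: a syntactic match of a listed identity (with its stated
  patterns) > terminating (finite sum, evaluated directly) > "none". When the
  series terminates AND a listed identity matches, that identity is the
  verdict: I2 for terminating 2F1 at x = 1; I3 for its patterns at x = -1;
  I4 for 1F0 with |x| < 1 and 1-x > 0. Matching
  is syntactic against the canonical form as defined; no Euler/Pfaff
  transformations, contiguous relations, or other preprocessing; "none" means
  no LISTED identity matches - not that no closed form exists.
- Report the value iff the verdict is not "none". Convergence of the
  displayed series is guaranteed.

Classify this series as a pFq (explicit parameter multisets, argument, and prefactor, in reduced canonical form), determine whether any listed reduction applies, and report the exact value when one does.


x = 1 here; the reduced form reads 2F1, upper {-\frac{11}{9}, 3}, lower {\frac{52}{9}}, C = \frac{3}{5}. Verdict (x = 1): Gauss's theorem (I1) applies (x = 1: the Gamma ratio telescopes since c-a-b = 4 > 0 and a = 3 in Z>0). Exact value: \frac{731}{2916}.

Structural cue: t_0 = \frac{3}{5} here, and the lower running product (prefactor 3/5) is a rising factorial.
Step ratio: r(k) = 1 * (k-\frac{11}{9}) (k+3) / [(k+\frac{52}{9}) (k+1)] ; factor over Q: parameters, x = 1, and C = \frac{3}{5}.


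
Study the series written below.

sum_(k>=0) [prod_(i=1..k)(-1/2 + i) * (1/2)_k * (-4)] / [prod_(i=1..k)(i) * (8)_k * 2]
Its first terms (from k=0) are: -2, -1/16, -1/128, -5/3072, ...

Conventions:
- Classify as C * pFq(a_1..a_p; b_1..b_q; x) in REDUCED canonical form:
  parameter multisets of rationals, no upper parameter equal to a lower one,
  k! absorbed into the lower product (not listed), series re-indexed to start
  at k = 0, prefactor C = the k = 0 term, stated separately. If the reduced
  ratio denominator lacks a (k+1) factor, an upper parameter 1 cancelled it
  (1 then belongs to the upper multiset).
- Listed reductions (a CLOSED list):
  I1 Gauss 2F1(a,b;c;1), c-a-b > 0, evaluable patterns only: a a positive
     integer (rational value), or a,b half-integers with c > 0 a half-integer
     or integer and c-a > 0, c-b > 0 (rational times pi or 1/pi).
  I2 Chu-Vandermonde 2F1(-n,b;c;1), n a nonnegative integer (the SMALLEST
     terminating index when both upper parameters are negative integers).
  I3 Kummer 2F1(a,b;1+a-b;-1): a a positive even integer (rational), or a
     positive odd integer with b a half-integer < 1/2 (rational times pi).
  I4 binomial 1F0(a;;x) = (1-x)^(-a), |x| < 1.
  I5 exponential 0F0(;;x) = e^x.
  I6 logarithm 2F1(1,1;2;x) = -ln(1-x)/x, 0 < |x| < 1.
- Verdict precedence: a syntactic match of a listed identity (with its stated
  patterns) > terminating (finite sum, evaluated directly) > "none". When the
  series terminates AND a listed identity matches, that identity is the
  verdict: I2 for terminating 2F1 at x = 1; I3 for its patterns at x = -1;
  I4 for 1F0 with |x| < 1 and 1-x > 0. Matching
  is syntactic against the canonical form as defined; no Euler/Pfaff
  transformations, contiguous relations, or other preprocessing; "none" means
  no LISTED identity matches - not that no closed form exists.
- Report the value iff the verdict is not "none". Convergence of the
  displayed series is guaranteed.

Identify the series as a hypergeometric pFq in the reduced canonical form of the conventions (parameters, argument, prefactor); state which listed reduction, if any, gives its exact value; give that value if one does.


Reduced: x = 1, 2F1, upper = {1/2, 1/2}, lower = {8}, C = -2. Verdict at x = 1: the half-integer Gauss pattern (I1) matches (x = 1; upper {1/2, 1/2} half-integers, c = 8 in the evaluable pattern). Its exact value is (-8388608/1288287) / pi.

The tell: t_0 = -2 here, and the constant factors (C = -2, x = 1) combine into one prefactor.
Consecutive-term ratio: r(k) = 1 * (k+1/2) (k+1/2) / [(k+8) (k+1)] - rational; roots negated = parameters, x = 1, C = -2.


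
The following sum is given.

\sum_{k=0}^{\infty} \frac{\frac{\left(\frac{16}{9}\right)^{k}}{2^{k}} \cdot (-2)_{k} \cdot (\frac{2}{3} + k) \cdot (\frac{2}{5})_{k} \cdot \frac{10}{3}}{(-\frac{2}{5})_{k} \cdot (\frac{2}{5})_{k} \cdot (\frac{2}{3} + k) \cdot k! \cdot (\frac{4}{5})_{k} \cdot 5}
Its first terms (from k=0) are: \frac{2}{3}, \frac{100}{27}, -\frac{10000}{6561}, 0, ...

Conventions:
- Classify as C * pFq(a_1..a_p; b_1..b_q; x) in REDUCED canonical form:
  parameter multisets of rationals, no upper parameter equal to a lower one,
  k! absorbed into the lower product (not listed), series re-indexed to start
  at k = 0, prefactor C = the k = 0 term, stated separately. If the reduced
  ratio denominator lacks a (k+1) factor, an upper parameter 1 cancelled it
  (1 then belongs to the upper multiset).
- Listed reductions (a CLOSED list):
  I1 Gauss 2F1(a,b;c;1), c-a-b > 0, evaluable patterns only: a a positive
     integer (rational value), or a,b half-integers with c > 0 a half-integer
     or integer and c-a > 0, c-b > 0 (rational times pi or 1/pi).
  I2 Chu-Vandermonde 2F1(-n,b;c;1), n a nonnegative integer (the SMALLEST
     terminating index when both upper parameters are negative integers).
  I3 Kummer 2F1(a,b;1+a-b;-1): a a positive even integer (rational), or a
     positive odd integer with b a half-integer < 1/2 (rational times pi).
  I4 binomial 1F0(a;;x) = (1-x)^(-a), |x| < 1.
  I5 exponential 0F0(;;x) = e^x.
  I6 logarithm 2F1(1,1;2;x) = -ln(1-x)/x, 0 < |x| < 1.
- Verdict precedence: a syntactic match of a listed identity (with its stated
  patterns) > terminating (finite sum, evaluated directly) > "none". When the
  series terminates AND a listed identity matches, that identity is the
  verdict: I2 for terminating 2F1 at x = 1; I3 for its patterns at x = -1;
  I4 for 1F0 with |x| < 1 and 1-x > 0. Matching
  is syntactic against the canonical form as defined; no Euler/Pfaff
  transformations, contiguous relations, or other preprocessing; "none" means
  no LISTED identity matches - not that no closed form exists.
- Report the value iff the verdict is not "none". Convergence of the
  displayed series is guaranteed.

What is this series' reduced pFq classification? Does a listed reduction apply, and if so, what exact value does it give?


This is \frac{2}{3} * 1F2(-2; -\frac{2}{5}, \frac{4}{5}; \frac{8}{9}) in reduced canonical form. Verdict: terminating - the sum ends at index 2 because -2 is a negative integer; exact evaluation follows. Hence: \frac{18674}{6561}.

Structural cue: t_0 being \frac{2}{3}, the parameter 2/5 appears in both the upper and lower lists and cancels (alongside the other common factor).
Adjacent-term ratio: r(k) = \frac{8}{9} * (k-2) / [(k-\frac{2}{5}) (k+\frac{4}{5}) (k+1)] - rational; roots negated = parameters, x = \frac{8}{9}, C = \frac{2}{3}.


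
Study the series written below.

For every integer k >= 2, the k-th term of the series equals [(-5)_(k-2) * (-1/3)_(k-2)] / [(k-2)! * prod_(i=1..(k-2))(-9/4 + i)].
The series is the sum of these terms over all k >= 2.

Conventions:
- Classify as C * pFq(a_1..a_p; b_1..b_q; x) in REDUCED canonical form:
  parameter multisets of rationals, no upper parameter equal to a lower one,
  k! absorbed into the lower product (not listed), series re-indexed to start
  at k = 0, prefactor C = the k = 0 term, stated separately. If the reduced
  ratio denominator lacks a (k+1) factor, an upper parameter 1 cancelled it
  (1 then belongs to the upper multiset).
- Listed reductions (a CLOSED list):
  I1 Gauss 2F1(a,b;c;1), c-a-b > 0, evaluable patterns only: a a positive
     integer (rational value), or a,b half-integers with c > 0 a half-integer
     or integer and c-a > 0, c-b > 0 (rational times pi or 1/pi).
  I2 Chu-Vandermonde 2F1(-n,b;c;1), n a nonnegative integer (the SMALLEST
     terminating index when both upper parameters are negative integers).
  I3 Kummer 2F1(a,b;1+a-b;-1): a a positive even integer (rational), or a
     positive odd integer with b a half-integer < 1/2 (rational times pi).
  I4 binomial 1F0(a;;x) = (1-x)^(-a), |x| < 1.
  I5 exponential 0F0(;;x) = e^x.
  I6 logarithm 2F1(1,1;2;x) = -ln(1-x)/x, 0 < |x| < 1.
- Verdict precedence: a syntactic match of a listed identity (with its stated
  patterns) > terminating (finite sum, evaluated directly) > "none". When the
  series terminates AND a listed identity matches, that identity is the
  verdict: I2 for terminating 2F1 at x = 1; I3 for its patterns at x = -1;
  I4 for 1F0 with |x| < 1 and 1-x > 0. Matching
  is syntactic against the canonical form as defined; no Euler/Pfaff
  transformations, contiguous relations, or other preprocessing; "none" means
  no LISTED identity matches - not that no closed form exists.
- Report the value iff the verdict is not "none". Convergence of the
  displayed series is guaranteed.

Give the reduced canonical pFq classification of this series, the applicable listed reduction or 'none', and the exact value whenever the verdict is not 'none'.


With C = 1: the canonical form is 2F1(-5, -1/3; -5/4; 1). Verdict: Vandermonde's identity (I2) matches (terminating 2F1 at x = 1 with n = 5, b = -1/3, c = -5/4). Sum: -2405/5103.

Key observation: t_0 = 1 here, and the lower running product (C = 1) is a rising factorial.
Ratio: r(k) = 1 * (k-5) (k-1/3) / [(k-5/4) (k+1)] - rational; roots negated = parameters, x = 1, C = 1.


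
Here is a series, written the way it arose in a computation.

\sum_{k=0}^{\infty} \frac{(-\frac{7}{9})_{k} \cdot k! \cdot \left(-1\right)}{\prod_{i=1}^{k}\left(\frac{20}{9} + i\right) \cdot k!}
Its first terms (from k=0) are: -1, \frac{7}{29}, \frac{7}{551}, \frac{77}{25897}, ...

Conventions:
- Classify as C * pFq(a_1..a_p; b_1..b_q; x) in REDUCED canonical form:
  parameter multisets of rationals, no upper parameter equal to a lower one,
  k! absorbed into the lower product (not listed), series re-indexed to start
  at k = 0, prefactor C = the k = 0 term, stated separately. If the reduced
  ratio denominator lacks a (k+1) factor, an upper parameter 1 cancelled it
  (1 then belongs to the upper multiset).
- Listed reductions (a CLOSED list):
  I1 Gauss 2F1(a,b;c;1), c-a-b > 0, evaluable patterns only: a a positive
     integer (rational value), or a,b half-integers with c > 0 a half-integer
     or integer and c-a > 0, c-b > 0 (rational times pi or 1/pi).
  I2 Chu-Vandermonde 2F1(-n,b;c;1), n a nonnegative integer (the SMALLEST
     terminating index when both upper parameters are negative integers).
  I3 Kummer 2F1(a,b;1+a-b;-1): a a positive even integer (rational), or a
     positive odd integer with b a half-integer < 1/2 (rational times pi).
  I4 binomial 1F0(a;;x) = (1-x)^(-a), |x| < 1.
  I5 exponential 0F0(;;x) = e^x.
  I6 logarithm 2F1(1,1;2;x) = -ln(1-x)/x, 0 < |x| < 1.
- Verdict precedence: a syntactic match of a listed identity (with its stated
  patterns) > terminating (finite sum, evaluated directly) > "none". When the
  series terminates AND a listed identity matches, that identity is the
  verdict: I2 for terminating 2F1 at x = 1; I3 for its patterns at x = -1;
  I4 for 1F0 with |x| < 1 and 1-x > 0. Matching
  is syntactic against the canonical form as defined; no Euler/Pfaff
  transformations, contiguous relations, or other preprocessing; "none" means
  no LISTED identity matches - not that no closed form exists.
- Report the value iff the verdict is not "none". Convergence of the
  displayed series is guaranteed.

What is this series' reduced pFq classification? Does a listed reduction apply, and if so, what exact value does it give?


Classification (C = -1): 2F1 with upper {-\frac{7}{9}, 1}, lower {\frac{29}{9}}, argument x = 1. Verdict: Gauss (I1, integer-parameter pattern) fires (x = 1: the Gamma ratio telescopes since c-a-b = 3 > 0 and a = 1 in Z>0). Value: -\frac{20}{27}.

First insight: t_0 being -1, the lower running product (C = -1, x = 1) is a rising factorial.
Term ratio: r(k) = 1 * (k-\frac{7}{9}) (k+1) / [(k+\frac{29}{9}) (k+1)] - rational in k, leading ratio 1; with t_0 = -1, classification follows.


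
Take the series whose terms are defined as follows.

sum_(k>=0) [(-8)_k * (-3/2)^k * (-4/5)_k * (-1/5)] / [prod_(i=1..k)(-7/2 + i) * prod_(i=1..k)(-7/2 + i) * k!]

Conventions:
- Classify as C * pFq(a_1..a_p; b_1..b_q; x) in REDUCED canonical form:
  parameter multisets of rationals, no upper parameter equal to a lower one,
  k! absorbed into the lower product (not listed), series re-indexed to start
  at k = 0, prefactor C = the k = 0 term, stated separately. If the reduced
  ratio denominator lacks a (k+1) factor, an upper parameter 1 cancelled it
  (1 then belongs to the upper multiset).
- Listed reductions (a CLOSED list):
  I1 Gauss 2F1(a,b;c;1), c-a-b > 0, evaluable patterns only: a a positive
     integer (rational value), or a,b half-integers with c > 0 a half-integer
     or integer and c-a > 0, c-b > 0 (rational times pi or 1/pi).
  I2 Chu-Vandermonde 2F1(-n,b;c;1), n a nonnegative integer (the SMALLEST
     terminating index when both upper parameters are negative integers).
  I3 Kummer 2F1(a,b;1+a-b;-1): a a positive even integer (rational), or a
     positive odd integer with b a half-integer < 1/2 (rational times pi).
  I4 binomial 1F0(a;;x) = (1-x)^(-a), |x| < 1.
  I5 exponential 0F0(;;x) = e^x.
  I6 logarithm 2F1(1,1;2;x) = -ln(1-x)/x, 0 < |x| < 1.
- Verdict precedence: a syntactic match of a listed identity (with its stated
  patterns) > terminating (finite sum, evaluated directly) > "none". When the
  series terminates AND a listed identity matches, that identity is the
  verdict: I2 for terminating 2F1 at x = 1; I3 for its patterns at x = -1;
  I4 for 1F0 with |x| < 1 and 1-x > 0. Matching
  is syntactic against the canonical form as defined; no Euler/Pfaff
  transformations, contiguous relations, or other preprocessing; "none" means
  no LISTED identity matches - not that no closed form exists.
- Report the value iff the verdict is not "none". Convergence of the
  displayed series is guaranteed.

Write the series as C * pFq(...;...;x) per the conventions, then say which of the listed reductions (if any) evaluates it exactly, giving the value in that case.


Canonical form: C = -1/5 times 2F2 with upper {-8, -4/5}, lower {-5/2, -5/2}, x = -3/2. Verdict: terminating - upper parameter -8 makes this a finite sum (last index 8), evaluated exactly. Hence: 1106102484297/8544921875.

Structural cue: t_0 = -1/5 here, and the lower running product (C = -1/5) is a rising factorial.
Ratio: r(k) = (-3/2) * (k-8) (k-4/5) / [(k-5/2) (k-5/2) (k+1)] - rational in k, leading ratio (-3/2); with t_0 = -1/5, classification follows.


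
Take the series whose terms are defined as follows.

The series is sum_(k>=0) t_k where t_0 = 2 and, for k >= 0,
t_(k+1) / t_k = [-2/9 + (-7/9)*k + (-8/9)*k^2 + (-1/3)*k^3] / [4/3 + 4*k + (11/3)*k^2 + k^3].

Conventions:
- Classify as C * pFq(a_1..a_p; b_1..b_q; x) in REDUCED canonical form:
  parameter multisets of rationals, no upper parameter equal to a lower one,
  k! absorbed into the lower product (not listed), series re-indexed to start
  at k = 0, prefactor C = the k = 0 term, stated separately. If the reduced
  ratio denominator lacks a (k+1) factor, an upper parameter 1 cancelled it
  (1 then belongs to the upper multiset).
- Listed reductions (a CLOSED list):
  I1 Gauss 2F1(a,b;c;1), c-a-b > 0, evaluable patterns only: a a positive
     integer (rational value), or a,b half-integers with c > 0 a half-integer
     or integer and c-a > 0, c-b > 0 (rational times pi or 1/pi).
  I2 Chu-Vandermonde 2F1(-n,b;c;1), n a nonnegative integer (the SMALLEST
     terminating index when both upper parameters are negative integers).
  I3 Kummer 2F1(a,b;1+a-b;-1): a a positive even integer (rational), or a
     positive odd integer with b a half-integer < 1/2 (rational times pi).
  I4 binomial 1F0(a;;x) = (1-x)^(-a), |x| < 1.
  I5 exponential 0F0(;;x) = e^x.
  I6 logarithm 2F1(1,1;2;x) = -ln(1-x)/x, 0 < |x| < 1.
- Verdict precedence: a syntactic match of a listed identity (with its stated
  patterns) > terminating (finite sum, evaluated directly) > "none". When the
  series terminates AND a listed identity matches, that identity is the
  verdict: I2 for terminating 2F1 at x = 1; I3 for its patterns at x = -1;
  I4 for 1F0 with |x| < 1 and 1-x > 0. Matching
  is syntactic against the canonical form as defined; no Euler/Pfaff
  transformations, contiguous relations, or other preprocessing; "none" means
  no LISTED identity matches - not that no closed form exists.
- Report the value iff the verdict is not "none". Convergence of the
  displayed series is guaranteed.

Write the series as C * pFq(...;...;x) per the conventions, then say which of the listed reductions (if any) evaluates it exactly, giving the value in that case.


At argument -1/3: a 2F1 with upper {1, 1}, lower {2}, scaled by C = 2. Verdict: the I6 logarithm reduction fires (the logarithm: parameters (1,1;2), x = -1/3). Its exact value is 6 * ln(4/3).

Key step: t_0 being 2, cancel k + 2/3 from the displayed ratio first; then prefactor 2.
Term ratio: r(k) = (-1/3) * (k+1) (k+1) / [(k+2) (k+1)] ; factor over Q: parameters, x = (-1/3), and C = 2.


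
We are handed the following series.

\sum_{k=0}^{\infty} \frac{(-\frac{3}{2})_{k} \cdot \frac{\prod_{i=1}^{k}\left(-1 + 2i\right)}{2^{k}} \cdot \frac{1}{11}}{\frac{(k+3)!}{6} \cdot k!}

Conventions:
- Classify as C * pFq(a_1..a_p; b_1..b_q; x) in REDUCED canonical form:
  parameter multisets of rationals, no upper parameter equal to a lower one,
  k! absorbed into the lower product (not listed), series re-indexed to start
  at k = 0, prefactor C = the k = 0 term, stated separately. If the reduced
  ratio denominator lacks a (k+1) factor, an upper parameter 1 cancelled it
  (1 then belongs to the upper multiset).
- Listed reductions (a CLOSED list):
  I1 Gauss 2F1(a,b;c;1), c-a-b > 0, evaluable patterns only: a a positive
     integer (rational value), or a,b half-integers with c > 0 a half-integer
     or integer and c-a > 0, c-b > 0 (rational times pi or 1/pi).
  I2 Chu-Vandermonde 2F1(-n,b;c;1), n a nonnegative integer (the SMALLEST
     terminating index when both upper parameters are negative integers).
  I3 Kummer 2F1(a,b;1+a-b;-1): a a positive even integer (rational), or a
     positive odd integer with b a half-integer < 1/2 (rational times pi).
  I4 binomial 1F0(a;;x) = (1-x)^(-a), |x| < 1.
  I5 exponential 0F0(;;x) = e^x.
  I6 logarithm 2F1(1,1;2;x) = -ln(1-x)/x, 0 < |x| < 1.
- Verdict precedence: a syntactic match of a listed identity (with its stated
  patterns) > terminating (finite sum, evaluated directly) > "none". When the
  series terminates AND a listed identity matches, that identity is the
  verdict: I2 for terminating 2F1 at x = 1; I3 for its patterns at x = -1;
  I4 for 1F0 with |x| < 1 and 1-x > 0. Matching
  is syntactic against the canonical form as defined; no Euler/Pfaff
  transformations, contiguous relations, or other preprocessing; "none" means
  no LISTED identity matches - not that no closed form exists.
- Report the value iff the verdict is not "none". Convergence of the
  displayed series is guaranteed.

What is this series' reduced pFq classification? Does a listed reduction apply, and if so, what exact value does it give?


Canonical form: C = \frac{1}{11} times 2F1 with upper {-\frac{3}{2}, \frac{1}{2}}, lower {4}, x = 1. Verdict: Gauss (I1, half-integer pattern) matches (x = 1; upper {-\frac{3}{2}, \frac{1}{2}} half-integers, c = 4 in the evaluable pattern). Value: \frac{4096}{17325} / \pi.

The tell: t_0 = \frac{1}{11} here, and the odd product 1*3*...*(2k-1) (C = 1/11) is 2^k (1/2)_k.
Consecutive-term ratio: r(k) = 1 * (k-\frac{3}{2}) (k+\frac{1}{2}) / [(k+4) (k+1)] ; factor over Q: parameters, x = 1, and C = \frac{1}{11}.


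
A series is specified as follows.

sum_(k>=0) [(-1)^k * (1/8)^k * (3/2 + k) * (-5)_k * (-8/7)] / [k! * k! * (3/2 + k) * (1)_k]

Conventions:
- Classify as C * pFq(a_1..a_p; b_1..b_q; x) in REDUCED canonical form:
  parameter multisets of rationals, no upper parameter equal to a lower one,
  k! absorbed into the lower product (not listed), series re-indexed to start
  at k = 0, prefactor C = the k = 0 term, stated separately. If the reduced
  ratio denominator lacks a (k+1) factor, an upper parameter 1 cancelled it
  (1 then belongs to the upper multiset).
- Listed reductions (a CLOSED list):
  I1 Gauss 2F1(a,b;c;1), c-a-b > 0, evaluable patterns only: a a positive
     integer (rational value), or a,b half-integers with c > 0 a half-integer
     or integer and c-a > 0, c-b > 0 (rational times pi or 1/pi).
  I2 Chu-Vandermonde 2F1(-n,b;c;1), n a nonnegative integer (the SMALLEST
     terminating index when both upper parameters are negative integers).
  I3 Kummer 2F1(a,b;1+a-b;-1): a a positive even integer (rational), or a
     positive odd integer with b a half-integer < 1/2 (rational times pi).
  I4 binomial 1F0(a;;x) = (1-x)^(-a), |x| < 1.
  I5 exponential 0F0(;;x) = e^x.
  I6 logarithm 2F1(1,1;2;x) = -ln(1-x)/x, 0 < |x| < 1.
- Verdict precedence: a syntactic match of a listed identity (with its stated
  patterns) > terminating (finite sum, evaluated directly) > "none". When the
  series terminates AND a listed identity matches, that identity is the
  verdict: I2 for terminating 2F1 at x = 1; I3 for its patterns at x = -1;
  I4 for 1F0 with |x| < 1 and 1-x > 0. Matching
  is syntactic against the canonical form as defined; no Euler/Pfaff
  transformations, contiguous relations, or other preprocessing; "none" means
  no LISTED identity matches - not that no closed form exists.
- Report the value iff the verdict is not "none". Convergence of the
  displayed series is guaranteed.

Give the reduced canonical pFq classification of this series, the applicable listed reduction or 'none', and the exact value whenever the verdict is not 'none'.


Reduced: x = -1/8, 1F2, upper = {-5}, lower = {1, 1}, C = -8/7. Verdict: terminating (-5 upstairs). 6 nonzero terms in all; added directly. Value: -261820067/137625600.

Key observation: t_0 being -8/7, the (-1)^k factor (C = -8/7, x = -1/8) folds into the argument's sign.
Consecutive-term ratio: r(k) = (-1/8) * (k-5) / [(k+1) (k+1) (k+1)] - rational in k. x = (-1/8); t_0 = -8/7; negate the roots.


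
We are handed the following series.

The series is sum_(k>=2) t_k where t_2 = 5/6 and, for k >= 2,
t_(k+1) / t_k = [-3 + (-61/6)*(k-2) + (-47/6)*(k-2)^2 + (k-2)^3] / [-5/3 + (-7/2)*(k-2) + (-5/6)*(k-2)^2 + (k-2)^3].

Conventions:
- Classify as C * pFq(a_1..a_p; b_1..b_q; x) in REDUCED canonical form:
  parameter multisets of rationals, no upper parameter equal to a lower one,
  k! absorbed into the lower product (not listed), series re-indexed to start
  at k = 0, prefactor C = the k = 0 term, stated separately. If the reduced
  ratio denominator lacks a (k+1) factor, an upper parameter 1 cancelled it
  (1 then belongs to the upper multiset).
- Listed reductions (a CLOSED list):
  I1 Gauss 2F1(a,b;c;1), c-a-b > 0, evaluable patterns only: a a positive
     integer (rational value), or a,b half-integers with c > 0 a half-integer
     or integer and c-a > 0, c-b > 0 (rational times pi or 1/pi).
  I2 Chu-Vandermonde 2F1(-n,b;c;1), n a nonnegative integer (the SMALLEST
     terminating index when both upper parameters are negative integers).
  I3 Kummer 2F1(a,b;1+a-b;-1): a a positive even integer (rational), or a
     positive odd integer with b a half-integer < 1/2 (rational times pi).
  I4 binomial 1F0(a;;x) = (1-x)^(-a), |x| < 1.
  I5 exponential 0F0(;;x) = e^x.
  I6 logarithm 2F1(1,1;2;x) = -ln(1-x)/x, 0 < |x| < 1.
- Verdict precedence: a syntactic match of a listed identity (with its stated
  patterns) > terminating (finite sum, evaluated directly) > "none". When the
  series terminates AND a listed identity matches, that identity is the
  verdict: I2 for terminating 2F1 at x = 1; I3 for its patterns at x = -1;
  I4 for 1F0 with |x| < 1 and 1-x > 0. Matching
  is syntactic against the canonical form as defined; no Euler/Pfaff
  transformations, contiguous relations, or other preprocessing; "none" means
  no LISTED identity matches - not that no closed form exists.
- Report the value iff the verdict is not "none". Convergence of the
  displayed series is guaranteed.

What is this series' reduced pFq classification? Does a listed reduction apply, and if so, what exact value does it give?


This is 5/6 * 2F1(-9, 1/2; -5/2; 1) in reduced canonical form. Verdict (x = 1): Chu-Vandermonde (I2) applies (terminating 2F1 at x = 1 with n = 9, b = 1/2, c = -5/2). Exact value: 0.

First insight: with t_0 = 5/6, the parameter 2/3 appears in both the upper and lower lists and cancels.
Step ratio: r(k) = 1 * (k-9) (k+1/2) / [(k-5/2) (k+1)] - rational; roots negated = parameters, x = 1, C = 5/6.


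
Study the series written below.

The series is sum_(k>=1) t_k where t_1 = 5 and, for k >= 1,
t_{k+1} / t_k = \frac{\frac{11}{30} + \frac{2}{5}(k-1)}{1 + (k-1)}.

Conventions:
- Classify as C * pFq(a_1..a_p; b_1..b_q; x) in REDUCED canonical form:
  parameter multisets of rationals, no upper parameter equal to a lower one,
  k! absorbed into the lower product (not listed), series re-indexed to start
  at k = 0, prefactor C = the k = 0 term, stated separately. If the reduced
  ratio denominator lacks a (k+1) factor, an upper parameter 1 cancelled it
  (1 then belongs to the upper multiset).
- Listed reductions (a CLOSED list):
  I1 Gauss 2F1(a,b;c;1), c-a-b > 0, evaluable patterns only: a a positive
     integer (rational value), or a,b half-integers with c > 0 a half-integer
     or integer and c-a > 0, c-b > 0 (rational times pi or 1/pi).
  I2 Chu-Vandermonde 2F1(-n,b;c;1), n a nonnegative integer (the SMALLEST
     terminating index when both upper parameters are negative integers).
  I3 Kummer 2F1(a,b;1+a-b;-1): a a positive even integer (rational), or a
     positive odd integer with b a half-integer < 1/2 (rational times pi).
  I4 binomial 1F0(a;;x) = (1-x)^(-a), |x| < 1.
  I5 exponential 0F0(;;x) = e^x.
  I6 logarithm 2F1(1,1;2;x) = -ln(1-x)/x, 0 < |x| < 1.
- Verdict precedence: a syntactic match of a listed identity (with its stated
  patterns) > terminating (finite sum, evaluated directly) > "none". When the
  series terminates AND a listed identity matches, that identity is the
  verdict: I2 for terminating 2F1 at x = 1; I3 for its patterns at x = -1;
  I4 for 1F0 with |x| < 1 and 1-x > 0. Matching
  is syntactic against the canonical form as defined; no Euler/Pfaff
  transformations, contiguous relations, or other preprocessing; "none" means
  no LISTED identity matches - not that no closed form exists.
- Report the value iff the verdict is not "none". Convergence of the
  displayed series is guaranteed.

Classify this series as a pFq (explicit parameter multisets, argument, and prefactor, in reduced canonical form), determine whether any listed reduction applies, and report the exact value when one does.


With C = 5: the canonical form is 1F0(\frac{11}{12}; -; \frac{2}{5}). Verdict: this is the binomial series (I4) (the 1F0 binomial series: exponent -11/12, x = \frac{2}{5}). Value: 5 \cdot \left(\frac{3}{5}\right)^{-\frac{11}{12}}.

The tell: from the first term 5: the expanded ratio factors over Q; C = 5, x = 2/5, roots give parameters.
Adjacent-term ratio: r(k) = \frac{2}{5} * (k+\frac{11}{12}) / [(k+1)] - rational; roots negated = parameters, x = \frac{2}{5}, C = 5.


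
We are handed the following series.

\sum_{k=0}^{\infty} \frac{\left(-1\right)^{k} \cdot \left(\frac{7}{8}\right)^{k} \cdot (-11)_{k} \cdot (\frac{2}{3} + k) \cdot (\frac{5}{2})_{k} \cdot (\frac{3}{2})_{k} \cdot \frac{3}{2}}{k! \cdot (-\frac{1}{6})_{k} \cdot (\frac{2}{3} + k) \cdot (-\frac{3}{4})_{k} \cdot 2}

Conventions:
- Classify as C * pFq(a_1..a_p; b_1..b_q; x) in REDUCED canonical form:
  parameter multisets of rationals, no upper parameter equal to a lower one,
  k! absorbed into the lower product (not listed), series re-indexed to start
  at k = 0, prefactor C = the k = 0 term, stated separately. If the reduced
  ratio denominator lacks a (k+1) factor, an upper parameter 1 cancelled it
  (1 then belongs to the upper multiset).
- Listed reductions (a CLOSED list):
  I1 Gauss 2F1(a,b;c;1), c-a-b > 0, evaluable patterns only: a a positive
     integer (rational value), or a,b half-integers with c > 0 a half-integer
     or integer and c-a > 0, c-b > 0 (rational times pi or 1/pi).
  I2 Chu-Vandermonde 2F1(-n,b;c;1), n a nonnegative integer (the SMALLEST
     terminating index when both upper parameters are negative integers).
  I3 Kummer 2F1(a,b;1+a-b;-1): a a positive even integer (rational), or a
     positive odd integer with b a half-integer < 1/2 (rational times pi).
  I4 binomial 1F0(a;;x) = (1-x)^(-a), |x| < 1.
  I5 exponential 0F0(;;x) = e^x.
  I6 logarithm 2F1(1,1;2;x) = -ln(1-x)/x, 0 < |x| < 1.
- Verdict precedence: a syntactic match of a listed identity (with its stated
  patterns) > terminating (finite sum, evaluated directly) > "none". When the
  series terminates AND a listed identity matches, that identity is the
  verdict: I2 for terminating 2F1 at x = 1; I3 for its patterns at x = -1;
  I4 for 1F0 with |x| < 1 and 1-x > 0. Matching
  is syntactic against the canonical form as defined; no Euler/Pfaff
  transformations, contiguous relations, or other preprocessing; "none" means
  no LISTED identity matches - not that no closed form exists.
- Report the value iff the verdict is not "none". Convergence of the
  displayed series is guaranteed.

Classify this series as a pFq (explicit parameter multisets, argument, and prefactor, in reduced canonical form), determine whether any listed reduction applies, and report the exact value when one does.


Key step: with t_0 = \frac{3}{4}, striking the common factor k + 2/3 reduces the term (C = 3/4, x = -7/8).
Ratio: r(k) = -\frac{7}{8} * (k-11) (k+\frac{3}{2}) (k+\frac{5}{2}) / [(k-\frac{3}{4}) (k-\frac{1}{6}) (k+1)] - rational in k, leading ratio -\frac{7}{8}; with t_0 = \frac{3}{4}, classification follows.

The series (x = -\frac{7}{8}) is 3F2: upper {-11, \frac{3}{2}, \frac{5}{2}}, lower {-\frac{3}{4}, -\frac{1}{6}}, prefactor \frac{3}{4}. Verdict: terminating - upper -11 stops the sum at k = 11; the 12 terms are added exactly. Sum: \frac{431104858939000152854260422999}{2549993292626898452480}.


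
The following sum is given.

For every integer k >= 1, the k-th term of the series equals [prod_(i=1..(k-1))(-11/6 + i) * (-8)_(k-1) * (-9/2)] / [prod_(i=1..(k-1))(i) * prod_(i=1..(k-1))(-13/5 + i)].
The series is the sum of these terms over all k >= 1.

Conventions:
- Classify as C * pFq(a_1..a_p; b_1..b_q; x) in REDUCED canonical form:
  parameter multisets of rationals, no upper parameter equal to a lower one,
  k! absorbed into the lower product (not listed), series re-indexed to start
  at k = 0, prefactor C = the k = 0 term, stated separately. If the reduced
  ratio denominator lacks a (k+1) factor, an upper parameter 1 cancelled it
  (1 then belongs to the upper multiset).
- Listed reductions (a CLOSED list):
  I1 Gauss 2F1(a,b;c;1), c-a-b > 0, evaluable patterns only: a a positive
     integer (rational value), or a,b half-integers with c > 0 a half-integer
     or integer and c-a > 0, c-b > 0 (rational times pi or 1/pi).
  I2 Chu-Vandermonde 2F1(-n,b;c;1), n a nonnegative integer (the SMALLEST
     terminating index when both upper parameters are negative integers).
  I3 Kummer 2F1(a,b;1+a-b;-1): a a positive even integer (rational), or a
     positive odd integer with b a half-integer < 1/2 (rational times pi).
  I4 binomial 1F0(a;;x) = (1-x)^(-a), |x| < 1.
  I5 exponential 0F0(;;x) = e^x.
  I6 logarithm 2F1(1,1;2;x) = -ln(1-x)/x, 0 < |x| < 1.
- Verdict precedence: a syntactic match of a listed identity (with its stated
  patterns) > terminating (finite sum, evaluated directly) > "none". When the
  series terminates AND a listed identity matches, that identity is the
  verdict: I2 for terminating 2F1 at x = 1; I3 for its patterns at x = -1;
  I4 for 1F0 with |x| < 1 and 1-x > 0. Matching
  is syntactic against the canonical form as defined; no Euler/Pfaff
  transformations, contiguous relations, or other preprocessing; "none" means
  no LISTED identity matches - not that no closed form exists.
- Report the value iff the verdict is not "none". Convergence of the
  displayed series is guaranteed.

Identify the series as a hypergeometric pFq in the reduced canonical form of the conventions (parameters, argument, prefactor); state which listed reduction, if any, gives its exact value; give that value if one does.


Prefactor -9/2, argument 1: 2F1 with upper {-8, -5/6} over lower {-8/5}. Verdict (x = 1): Chu-Vandermonde (I2) applies (terminating 2F1 at x = 1 with n = 8, b = -5/6, c = -8/5). Hence: 110275610411/11609505792.

The tell: t_0 being -9/2, the product of the first k integers (C = -9/2) is k!.
Term ratio: r(k) = 1 * (k-8) (k-5/6) / [(k-8/5) (k+1)] - rational in k. x = 1; t_0 = -9/2; negate the roots.


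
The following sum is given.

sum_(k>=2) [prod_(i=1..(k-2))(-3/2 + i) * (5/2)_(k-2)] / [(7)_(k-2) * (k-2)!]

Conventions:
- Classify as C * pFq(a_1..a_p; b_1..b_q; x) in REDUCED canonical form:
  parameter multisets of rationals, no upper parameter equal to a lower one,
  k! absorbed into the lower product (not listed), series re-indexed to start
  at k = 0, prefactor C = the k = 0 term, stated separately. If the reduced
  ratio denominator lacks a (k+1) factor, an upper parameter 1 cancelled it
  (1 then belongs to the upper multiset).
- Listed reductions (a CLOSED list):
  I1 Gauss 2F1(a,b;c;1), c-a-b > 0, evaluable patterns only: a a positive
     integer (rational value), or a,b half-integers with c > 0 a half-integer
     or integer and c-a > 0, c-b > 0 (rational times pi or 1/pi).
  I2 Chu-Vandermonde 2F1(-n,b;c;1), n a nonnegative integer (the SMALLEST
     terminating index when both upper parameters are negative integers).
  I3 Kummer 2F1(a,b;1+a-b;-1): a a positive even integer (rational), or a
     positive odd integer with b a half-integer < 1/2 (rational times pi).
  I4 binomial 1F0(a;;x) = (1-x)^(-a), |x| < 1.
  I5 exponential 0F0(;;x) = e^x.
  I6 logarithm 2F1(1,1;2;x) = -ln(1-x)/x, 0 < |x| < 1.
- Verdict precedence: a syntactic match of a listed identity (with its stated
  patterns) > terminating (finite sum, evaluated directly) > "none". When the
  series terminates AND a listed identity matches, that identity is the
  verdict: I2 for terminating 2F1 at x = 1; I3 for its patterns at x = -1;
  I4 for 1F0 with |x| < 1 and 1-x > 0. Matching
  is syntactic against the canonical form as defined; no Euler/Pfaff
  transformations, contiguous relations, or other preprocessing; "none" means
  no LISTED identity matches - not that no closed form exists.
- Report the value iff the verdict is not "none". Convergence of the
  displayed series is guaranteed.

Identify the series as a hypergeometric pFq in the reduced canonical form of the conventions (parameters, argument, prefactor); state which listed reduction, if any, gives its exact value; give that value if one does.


This is 1 * 2F1(-1/2, 5/2; 7; 1) in reduced canonical form. Verdict: Gauss's theorem I1 (half-integer case) applies (x = 1; upper {-1/2, 5/2} half-integers, c = 7 in the evaluable pattern). Sum: (262144/105105) / pi.

Key step: t_0 being 1, the running product (C = 1) telescopes to a rising factorial.
Step ratio: r(k) = 1 * (k-1/2) (k+5/2) / [(k+7) (k+1)] - rational in k, leading ratio 1; with t_0 = 1, classification follows.


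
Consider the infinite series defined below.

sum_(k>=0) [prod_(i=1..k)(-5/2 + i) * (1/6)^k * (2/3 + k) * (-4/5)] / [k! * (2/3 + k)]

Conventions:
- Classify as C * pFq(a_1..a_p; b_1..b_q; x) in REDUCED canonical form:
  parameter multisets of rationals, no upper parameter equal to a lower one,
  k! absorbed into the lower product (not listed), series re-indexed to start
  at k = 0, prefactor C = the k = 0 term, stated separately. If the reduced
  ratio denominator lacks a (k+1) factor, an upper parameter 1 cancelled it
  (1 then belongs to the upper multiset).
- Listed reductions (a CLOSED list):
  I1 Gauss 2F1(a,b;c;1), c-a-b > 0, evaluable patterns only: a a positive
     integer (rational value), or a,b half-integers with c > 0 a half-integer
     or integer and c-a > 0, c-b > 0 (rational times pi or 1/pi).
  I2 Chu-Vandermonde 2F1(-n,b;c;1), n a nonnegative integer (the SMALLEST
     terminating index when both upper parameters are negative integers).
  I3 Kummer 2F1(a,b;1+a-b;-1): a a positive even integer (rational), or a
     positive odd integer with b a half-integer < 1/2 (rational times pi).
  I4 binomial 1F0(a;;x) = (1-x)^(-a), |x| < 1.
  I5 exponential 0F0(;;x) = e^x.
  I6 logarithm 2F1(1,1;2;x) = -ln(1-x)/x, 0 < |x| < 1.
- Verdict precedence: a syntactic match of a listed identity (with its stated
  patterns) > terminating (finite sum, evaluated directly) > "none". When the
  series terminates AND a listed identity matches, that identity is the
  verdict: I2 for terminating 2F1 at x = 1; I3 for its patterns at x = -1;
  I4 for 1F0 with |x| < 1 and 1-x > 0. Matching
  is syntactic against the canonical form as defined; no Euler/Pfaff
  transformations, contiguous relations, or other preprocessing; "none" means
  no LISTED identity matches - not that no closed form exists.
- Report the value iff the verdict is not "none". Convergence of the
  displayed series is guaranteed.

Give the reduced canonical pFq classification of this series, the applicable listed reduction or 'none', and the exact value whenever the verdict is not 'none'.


Classification (C = -4/5): 1F0 with upper {-3/2}, lower {-}, argument x = 1/6. Verdict (x = 1/6): the I4 binomial reduction applies (the 1F0 binomial series: exponent 3/2, x = 1/6). Exact value: (-4/5) * (5/6)^(3/2).

First insight: x = (1/6) and the factor k + 2/3 cancels (top and bottom), leaving C = -4/5, x = 1/6.
Ratio: r(k) = (1/6) * (k-3/2) / [(k+1)] - rational; roots negated = parameters, x = (1/6), C = -4/5.


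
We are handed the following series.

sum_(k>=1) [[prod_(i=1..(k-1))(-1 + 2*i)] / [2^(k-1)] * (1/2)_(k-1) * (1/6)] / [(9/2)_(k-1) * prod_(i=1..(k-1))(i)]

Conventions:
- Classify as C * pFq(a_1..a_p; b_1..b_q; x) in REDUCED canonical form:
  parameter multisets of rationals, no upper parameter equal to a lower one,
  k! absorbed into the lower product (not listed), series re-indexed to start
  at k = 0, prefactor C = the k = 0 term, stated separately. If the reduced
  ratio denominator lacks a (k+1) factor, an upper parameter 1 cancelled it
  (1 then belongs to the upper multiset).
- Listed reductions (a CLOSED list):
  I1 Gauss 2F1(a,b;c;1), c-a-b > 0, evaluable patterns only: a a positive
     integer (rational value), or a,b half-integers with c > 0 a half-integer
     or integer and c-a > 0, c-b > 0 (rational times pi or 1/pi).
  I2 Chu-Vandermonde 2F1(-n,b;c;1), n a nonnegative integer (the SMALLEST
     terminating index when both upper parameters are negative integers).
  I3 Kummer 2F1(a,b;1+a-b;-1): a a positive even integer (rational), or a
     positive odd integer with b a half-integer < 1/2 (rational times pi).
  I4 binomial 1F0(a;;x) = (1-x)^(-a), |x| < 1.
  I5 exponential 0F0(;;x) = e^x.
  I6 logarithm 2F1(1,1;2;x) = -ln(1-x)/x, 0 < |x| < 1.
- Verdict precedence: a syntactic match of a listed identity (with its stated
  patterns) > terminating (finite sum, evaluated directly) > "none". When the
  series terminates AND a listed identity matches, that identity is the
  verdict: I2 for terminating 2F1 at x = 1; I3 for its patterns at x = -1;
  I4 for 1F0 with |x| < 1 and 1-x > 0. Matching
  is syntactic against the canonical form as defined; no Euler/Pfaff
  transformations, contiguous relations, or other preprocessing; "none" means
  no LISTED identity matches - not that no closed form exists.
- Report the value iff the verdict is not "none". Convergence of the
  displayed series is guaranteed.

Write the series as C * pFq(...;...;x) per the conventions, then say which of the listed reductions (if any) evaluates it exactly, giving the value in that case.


Classification (C = 1/6): 2F1 with upper {1/2, 1/2}, lower {9/2}, argument x = 1. Verdict at x = 1: the half-integer Gauss pattern (I1) matches (x = 1; upper {1/2, 1/2} half-integers, c = 9/2 in the evaluable pattern). Value: (175/3072) * pi.

Key step: x = 1 and the odd product 1*3*...*(2k-1) (C = 1/6, x = 1) is 2^k (1/2)_k.
Adjacent-term ratio: r(k) = 1 * (k+1/2) (k+1/2) / [(k+9/2) (k+1)] - rational in k. x = 1; t_0 = 1/6; negate the roots.
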